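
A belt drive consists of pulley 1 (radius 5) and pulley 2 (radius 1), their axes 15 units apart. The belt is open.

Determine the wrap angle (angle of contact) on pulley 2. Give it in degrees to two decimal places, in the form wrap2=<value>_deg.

open belt: β = asin((r2−r1)/C) = asin(-4/15) = -15.4660°
wrap1 = π − 2β = 210.9320°
wrap2 = π + 2β = 149.0680°

wrap2=149.07_deg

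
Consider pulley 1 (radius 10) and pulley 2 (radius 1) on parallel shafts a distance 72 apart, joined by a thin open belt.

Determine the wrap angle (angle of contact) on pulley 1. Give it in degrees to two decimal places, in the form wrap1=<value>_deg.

open belt: β = asin((r2−r1)/C) = asin(-9/72) = -7.1808°
wrap1 = π − 2β = 194.3615°
wrap2 = π + 2β = 165.6385°

wrap1=194.36_deg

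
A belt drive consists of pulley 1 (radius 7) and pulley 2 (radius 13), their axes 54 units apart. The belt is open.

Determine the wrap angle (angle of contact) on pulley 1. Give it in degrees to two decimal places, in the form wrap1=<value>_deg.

wrap1=167.24_deg

open belt: β = asin((r2−r1)/C) = asin(6/54) = 6.3794°
wrap1 = π − 2β = 167.2413°
wrap2 = π + 2β = 192.7587°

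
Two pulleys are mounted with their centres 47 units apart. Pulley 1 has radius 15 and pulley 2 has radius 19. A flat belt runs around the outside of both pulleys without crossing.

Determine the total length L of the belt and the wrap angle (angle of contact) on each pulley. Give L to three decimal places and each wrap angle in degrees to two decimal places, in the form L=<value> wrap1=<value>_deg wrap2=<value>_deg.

L=201.155 wrap1=170.24_deg wrap2=189.76_deg

open belt: β = asin((r2−r1)/C) = asin(4/47) = 4.8821°
wrap1 = π − 2β = 170.2357°
wrap2 = π + 2β = 189.7643°
tangent length = C·cosβ = 46.8295
L = r1·wrap1 + r2·wrap2 + 2·C·cosβ = 15·2.9712 + 19·3.3120 + 2·46.8295 = 201.1548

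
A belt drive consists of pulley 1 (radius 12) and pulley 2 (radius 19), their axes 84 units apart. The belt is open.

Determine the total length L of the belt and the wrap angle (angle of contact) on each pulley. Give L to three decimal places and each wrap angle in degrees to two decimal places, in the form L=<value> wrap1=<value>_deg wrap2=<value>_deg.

L=265.973 wrap1=170.44_deg wrap2=189.56_deg

open belt: β = asin((r2−r1)/C) = asin(7/84) = 4.7802°
wrap1 = π − 2β = 170.4396°
wrap2 = π + 2β = 189.5604°
tangent length = C·cosβ = 83.7078
L = r1·wrap1 + r2·wrap2 + 2·C·cosβ = 12·2.9747 + 19·3.3085 + 2·83.7078 = 265.9730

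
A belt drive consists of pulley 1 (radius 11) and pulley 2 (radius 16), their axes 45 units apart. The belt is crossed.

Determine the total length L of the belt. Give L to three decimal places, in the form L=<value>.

L=191.572

crossed belt: β = asin((r1+r2)/C) = asin(27/45) = 36.8699°
wrap1 = wrap2 = π + 2β = 253.7398°
tangent length = C·cosβ = 36.0000
L = (r1+r2)·wrap + 2·C·cosβ = 27·4.4286 + 2·36.0000 = 191.5721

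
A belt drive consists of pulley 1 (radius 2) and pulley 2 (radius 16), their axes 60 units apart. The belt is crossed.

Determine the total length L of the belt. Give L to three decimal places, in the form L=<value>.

crossed belt: β = asin((r1+r2)/C) = asin(18/60) = 17.4576°
wrap1 = wrap2 = π + 2β = 214.9152°
tangent length = C·cosβ = 57.2364
L = (r1+r2)·wrap + 2·C·cosβ = 18·3.7510 + 2·57.2364 = 181.9903

L=181.990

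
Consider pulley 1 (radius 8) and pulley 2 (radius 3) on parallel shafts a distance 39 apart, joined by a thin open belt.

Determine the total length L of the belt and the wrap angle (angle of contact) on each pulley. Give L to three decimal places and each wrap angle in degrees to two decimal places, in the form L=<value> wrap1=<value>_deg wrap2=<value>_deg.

open belt: β = asin((r2−r1)/C) = asin(-5/39) = -7.3659°
wrap1 = π − 2β = 194.7318°
wrap2 = π + 2β = 165.2682°
tangent length = C·cosβ = 38.6782
L = r1·wrap1 + r2·wrap2 + 2·C·cosβ = 8·3.3987 + 3·2.8845 + 2·38.6782 = 113.1994

L=113.199 wrap1=194.73_deg wrap2=165.27_deg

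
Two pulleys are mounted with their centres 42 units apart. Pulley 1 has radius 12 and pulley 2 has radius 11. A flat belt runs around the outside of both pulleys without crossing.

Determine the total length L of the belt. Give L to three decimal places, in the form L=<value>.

L=156.280

open belt: β = asin((r2−r1)/C) = asin(-1/42) = -1.3643°
wrap1 = π − 2β = 182.7286°
wrap2 = π + 2β = 177.2714°
tangent length = C·cosβ = 41.9881
L = r1·wrap1 + r2·wrap2 + 2·C·cosβ = 12·3.1892 + 11·3.0940 + 2·41.9881 = 156.2804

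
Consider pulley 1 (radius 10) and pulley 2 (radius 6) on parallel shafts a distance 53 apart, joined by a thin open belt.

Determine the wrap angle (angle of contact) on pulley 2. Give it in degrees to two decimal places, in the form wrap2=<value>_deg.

wrap2=171.34_deg

open belt: β = asin((r2−r1)/C) = asin(-4/53) = -4.3283°
wrap1 = π − 2β = 188.6567°
wrap2 = π + 2β = 171.3433°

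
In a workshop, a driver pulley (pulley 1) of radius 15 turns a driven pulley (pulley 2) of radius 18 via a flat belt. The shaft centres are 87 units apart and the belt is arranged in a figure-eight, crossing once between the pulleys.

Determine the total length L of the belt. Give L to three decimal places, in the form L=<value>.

crossed belt: β = asin((r1+r2)/C) = asin(33/87) = 22.2910°
wrap1 = wrap2 = π + 2β = 224.5819°
tangent length = C·cosβ = 80.4984
L = (r1+r2)·wrap + 2·C·cosβ = 33·3.9197 + 2·80.4984 = 290.3468

L=290.347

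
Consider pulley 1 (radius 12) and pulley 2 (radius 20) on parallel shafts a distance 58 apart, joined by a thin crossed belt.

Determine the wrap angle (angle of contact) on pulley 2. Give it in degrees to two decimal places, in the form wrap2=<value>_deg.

wrap2=246.97_deg

crossed belt: β = asin((r1+r2)/C) = asin(32/58) = 33.4854°
wrap1 = wrap2 = π + 2β = 246.9708°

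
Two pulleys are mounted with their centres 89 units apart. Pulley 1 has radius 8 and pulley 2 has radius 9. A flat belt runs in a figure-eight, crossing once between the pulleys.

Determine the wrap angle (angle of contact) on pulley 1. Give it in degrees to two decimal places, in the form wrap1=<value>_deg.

wrap1=202.02_deg

crossed belt: β = asin((r1+r2)/C) = asin(17/89) = 11.0118°
wrap1 = wrap2 = π + 2β = 202.0236°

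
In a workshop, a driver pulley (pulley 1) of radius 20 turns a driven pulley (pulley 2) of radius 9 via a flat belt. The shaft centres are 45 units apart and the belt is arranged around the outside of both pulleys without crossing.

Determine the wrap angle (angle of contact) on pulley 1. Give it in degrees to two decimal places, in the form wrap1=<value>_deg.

wrap1=208.30_deg

open belt: β = asin((r2−r1)/C) = asin(-11/45) = -14.1490°
wrap1 = π − 2β = 208.2980°
wrap2 = π + 2β = 151.7020°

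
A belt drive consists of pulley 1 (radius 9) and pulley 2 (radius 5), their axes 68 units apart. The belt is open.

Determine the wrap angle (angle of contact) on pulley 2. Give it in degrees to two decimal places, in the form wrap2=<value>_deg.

open belt: β = asin((r2−r1)/C) = asin(-4/68) = -3.3723°
wrap1 = π − 2β = 186.7446°
wrap2 = π + 2β = 173.2554°

wrap2=173.26_deg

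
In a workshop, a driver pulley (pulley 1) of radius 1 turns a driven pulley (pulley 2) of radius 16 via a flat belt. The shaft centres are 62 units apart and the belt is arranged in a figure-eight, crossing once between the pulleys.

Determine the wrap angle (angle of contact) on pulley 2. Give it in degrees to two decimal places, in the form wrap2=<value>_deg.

crossed belt: β = asin((r1+r2)/C) = asin(17/62) = 15.9140°
wrap1 = wrap2 = π + 2β = 211.8279°

wrap2=211.83_deg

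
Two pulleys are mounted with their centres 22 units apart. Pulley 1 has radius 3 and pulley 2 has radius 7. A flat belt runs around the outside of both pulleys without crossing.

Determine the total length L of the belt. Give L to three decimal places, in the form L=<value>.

L=76.145

open belt: β = asin((r2−r1)/C) = asin(4/22) = 10.4757°
wrap1 = π − 2β = 159.0486°
wrap2 = π + 2β = 200.9514°
tangent length = C·cosβ = 21.6333
L = r1·wrap1 + r2·wrap2 + 2·C·cosβ = 3·2.7759 + 7·3.5073 + 2·21.6333 = 76.1452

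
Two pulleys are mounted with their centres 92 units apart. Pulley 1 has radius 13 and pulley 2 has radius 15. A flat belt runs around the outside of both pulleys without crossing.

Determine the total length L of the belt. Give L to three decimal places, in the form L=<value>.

L=272.008

open belt: β = asin((r2−r1)/C) = asin(2/92) = 1.2457°
wrap1 = π − 2β = 177.5087°
wrap2 = π + 2β = 182.4913°
tangent length = C·cosβ = 91.9783
L = r1·wrap1 + r2·wrap2 + 2·C·cosβ = 13·3.0981 + 15·3.1851 + 2·91.9783 = 272.0081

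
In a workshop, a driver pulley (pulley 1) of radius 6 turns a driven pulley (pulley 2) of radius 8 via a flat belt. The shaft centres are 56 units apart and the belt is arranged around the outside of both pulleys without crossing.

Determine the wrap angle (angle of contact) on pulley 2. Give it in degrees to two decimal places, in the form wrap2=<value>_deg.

open belt: β = asin((r2−r1)/C) = asin(2/56) = 2.0467°
wrap1 = π − 2β = 175.9066°
wrap2 = π + 2β = 184.0934°

wrap2=184.09_deg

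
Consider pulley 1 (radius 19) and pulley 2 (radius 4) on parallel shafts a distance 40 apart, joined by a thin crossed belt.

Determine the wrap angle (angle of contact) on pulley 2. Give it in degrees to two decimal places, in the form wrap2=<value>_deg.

crossed belt: β = asin((r1+r2)/C) = asin(23/40) = 35.0996°
wrap1 = wrap2 = π + 2β = 250.1993°

wrap2=250.20_deg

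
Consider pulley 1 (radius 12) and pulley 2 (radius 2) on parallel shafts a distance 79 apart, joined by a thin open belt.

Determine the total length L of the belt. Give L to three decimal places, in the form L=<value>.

open belt: β = asin((r2−r1)/C) = asin(-10/79) = -7.2721°
wrap1 = π − 2β = 194.5443°
wrap2 = π + 2β = 165.4557°
tangent length = C·cosβ = 78.3645
L = r1·wrap1 + r2·wrap2 + 2·C·cosβ = 12·3.3954 + 2·2.8877 + 2·78.3645 = 203.2498

L=203.250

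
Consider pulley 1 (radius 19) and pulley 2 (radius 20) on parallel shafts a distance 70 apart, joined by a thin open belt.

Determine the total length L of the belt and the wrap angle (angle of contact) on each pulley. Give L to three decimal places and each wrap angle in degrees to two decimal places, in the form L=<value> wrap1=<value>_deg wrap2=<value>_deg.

open belt: β = asin((r2−r1)/C) = asin(1/70) = 0.8185°
wrap1 = π − 2β = 178.3629°
wrap2 = π + 2β = 181.6371°
tangent length = C·cosβ = 69.9929
L = r1·wrap1 + r2·wrap2 + 2·C·cosβ = 19·3.1130 + 20·3.1702 + 2·69.9929 = 262.5364

L=262.536 wrap1=178.36_deg wrap2=181.64_deg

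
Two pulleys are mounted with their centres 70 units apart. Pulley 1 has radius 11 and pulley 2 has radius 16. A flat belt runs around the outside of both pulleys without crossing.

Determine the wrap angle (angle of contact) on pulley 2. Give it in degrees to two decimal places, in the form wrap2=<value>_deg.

wrap2=188.19_deg

open belt: β = asin((r2−r1)/C) = asin(5/70) = 4.0960°
wrap1 = π − 2β = 171.8079°
wrap2 = π + 2β = 188.1921°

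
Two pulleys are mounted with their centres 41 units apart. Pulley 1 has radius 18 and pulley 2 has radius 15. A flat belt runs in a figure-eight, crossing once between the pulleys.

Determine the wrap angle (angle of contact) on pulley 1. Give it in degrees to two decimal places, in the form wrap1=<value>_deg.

crossed belt: β = asin((r1+r2)/C) = asin(33/41) = 53.5985°
wrap1 = wrap2 = π + 2β = 287.1970°

wrap1=287.20_deg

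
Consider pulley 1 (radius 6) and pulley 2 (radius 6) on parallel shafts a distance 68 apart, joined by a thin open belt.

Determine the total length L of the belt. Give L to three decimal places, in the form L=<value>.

L=173.699

open belt: β = asin((r2−r1)/C) = asin(0/68) = 0.0000°
wrap1 = π − 2β = 180.0000°
wrap2 = π + 2β = 180.0000°
tangent length = C·cosβ = 68.0000
L = r1·wrap1 + r2·wrap2 + 2·C·cosβ = 6·3.1416 + 6·3.1416 + 2·68.0000 = 173.6991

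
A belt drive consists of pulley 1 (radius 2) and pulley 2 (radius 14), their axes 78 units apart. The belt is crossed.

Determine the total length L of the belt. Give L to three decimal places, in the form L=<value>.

L=209.559

crossed belt: β = asin((r1+r2)/C) = asin(16/78) = 11.8370°
wrap1 = wrap2 = π + 2β = 203.6740°
tangent length = C·cosβ = 76.3413
L = (r1+r2)·wrap + 2·C·cosβ = 16·3.5548 + 2·76.3413 = 209.5592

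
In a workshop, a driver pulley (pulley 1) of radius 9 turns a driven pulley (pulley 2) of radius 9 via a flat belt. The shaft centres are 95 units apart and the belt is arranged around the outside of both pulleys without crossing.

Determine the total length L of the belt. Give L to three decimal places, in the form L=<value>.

L=246.549

open belt: β = asin((r2−r1)/C) = asin(0/95) = 0.0000°
wrap1 = π − 2β = 180.0000°
wrap2 = π + 2β = 180.0000°
tangent length = C·cosβ = 95.0000
L = r1·wrap1 + r2·wrap2 + 2·C·cosβ = 9·3.1416 + 9·3.1416 + 2·95.0000 = 246.5487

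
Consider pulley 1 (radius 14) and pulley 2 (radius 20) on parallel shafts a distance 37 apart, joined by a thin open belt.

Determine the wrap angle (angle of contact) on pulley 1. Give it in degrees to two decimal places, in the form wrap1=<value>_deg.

open belt: β = asin((r2−r1)/C) = asin(6/37) = 9.3324°
wrap1 = π − 2β = 161.3352°
wrap2 = π + 2β = 198.6648°

wrap1=161.34_deg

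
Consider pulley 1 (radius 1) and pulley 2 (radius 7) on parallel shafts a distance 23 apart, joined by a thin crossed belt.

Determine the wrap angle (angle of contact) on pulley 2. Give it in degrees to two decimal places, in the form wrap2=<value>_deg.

crossed belt: β = asin((r1+r2)/C) = asin(8/23) = 20.3544°
wrap1 = wrap2 = π + 2β = 220.7088°

wrap2=220.71_deg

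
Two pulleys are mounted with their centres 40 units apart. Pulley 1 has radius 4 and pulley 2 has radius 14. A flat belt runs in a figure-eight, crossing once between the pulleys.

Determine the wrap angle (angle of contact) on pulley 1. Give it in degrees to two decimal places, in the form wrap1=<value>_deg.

wrap1=233.49_deg

crossed belt: β = asin((r1+r2)/C) = asin(18/40) = 26.7437°
wrap1 = wrap2 = π + 2β = 233.4874°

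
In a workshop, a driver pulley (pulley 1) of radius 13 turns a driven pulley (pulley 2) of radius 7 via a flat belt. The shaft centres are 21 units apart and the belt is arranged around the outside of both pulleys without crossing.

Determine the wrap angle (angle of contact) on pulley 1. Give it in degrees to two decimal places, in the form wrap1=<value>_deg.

wrap1=213.20_deg

open belt: β = asin((r2−r1)/C) = asin(-6/21) = -16.6015°
wrap1 = π − 2β = 213.2031°
wrap2 = π + 2β = 146.7969°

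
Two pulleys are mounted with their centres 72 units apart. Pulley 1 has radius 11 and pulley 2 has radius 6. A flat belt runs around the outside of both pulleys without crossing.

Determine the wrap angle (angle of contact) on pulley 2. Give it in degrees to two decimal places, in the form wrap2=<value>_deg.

open belt: β = asin((r2−r1)/C) = asin(-5/72) = -3.9821°
wrap1 = π − 2β = 187.9642°
wrap2 = π + 2β = 172.0358°

wrap2=172.04_deg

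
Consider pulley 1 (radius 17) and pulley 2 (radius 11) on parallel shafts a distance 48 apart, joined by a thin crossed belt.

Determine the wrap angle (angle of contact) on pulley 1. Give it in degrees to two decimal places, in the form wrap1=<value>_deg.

crossed belt: β = asin((r1+r2)/C) = asin(28/48) = 35.6853°
wrap1 = wrap2 = π + 2β = 251.3707°

wrap1=251.37_deg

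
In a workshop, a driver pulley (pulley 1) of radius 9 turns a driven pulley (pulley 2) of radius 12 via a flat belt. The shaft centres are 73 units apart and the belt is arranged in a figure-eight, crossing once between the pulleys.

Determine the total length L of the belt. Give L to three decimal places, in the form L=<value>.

L=218.057

crossed belt: β = asin((r1+r2)/C) = asin(21/73) = 16.7186°
wrap1 = wrap2 = π + 2β = 213.4372°
tangent length = C·cosβ = 69.9142
L = (r1+r2)·wrap + 2·C·cosβ = 21·3.7252 + 2·69.9142 = 218.0573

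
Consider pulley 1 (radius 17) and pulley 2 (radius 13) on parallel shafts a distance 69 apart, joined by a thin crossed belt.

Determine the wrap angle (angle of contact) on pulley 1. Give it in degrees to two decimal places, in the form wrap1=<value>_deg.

wrap1=231.54_deg

crossed belt: β = asin((r1+r2)/C) = asin(30/69) = 25.7715°
wrap1 = wrap2 = π + 2β = 231.5429°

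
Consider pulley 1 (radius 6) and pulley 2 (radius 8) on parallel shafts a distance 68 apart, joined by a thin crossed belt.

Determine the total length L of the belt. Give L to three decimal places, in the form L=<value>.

crossed belt: β = asin((r1+r2)/C) = asin(14/68) = 11.8812°
wrap1 = wrap2 = π + 2β = 203.7623°
tangent length = C·cosβ = 66.5432
L = (r1+r2)·wrap + 2·C·cosβ = 14·3.5563 + 2·66.5432 = 182.8750

L=182.875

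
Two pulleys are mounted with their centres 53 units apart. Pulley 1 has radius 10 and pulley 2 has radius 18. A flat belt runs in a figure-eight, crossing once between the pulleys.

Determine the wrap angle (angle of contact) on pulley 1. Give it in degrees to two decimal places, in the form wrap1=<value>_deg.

crossed belt: β = asin((r1+r2)/C) = asin(28/53) = 31.8908°
wrap1 = wrap2 = π + 2β = 243.7816°

wrap1=243.78_deg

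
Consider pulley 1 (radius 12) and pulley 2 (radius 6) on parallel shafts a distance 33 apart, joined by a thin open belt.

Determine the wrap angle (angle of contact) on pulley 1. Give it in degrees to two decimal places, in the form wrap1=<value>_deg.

open belt: β = asin((r2−r1)/C) = asin(-6/33) = -10.4757°
wrap1 = π − 2β = 200.9514°
wrap2 = π + 2β = 159.0486°

wrap1=200.95_deg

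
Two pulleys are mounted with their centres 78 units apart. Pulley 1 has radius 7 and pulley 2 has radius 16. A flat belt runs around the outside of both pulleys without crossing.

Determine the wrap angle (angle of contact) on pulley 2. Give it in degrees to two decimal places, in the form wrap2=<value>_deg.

wrap2=193.25_deg

open belt: β = asin((r2−r1)/C) = asin(9/78) = 6.6258°
wrap1 = π − 2β = 166.7484°
wrap2 = π + 2β = 193.2516°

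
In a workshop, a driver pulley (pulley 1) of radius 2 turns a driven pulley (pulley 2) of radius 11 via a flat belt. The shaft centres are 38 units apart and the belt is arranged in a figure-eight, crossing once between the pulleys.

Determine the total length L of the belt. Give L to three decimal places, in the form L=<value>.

L=121.333

crossed belt: β = asin((r1+r2)/C) = asin(13/38) = 20.0052°
wrap1 = wrap2 = π + 2β = 220.0104°
tangent length = C·cosβ = 35.7071
L = (r1+r2)·wrap + 2·C·cosβ = 13·3.8399 + 2·35.7071 = 121.3331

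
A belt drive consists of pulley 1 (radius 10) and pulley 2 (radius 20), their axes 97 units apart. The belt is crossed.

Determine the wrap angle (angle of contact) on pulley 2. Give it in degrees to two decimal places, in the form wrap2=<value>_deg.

wrap2=216.03_deg

crossed belt: β = asin((r1+r2)/C) = asin(30/97) = 18.0157°
wrap1 = wrap2 = π + 2β = 216.0315°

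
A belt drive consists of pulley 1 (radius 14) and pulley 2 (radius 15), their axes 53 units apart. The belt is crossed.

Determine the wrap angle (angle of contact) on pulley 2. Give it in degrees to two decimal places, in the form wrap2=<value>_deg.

crossed belt: β = asin((r1+r2)/C) = asin(29/53) = 33.1731°
wrap1 = wrap2 = π + 2β = 246.3461°

wrap2=246.35_deg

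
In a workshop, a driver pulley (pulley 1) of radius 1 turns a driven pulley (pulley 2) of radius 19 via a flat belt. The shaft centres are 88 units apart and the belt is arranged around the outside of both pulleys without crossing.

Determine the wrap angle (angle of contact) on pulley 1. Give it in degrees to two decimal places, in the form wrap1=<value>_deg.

open belt: β = asin((r2−r1)/C) = asin(18/88) = 11.8029°
wrap1 = π − 2β = 156.3942°
wrap2 = π + 2β = 203.6058°

wrap1=156.39_deg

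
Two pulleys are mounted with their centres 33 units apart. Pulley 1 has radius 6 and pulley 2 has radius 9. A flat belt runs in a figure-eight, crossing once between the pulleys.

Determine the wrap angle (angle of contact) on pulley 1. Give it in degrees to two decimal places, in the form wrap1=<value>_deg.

crossed belt: β = asin((r1+r2)/C) = asin(15/33) = 27.0357°
wrap1 = wrap2 = π + 2β = 234.0714°

wrap1=234.07_deg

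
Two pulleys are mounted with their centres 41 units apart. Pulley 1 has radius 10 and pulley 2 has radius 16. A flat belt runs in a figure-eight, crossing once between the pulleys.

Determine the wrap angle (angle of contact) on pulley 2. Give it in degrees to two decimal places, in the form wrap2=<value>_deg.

wrap2=258.71_deg

crossed belt: β = asin((r1+r2)/C) = asin(26/41) = 39.3567°
wrap1 = wrap2 = π + 2β = 258.7134°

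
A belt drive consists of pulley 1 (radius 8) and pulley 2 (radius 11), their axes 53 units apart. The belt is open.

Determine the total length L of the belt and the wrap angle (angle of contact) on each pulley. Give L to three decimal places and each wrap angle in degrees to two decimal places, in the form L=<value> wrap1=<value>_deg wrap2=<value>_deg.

open belt: β = asin((r2−r1)/C) = asin(3/53) = 3.2449°
wrap1 = π − 2β = 173.5102°
wrap2 = π + 2β = 186.4898°
tangent length = C·cosβ = 52.9150
L = r1·wrap1 + r2·wrap2 + 2·C·cosβ = 8·3.0283 + 11·3.2549 + 2·52.9150 = 165.8601

L=165.860 wrap1=173.51_deg wrap2=186.49_deg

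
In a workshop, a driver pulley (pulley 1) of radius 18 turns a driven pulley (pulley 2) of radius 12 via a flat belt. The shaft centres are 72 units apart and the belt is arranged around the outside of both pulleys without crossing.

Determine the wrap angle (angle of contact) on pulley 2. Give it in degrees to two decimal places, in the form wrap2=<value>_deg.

open belt: β = asin((r2−r1)/C) = asin(-6/72) = -4.7802°
wrap1 = π − 2β = 189.5604°
wrap2 = π + 2β = 170.4396°

wrap2=170.44_deg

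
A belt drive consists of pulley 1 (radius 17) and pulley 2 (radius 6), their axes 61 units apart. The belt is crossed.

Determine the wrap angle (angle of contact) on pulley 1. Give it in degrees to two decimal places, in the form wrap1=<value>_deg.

crossed belt: β = asin((r1+r2)/C) = asin(23/61) = 22.1510°
wrap1 = wrap2 = π + 2β = 224.3020°

wrap1=224.30_deg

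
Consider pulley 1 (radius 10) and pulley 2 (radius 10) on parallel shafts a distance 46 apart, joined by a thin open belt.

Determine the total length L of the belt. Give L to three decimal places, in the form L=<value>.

L=154.832

open belt: β = asin((r2−r1)/C) = asin(0/46) = 0.0000°
wrap1 = π − 2β = 180.0000°
wrap2 = π + 2β = 180.0000°
tangent length = C·cosβ = 46.0000
L = r1·wrap1 + r2·wrap2 + 2·C·cosβ = 10·3.1416 + 10·3.1416 + 2·46.0000 = 154.8319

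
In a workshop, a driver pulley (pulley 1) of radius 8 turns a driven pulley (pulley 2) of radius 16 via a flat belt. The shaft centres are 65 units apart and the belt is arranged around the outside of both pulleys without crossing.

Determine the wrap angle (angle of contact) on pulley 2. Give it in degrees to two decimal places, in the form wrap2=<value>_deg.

open belt: β = asin((r2−r1)/C) = asin(8/65) = 7.0697°
wrap1 = π − 2β = 165.8606°
wrap2 = π + 2β = 194.1394°

wrap2=194.14_deg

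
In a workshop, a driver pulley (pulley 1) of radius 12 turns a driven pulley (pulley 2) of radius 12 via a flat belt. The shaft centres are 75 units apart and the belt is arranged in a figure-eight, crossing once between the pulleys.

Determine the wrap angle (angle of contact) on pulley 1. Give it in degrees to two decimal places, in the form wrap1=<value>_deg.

wrap1=217.33_deg

crossed belt: β = asin((r1+r2)/C) = asin(24/75) = 18.6629°
wrap1 = wrap2 = π + 2β = 217.3258°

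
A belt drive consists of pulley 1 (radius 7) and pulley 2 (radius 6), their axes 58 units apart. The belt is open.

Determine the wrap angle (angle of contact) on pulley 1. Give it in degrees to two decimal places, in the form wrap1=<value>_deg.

open belt: β = asin((r2−r1)/C) = asin(-1/58) = -0.9879°
wrap1 = π − 2β = 181.9758°
wrap2 = π + 2β = 178.0242°

wrap1=181.98_deg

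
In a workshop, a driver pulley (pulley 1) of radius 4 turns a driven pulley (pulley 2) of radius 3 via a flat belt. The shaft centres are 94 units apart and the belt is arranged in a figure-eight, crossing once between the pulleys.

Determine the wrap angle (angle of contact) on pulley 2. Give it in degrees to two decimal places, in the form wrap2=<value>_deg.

crossed belt: β = asin((r1+r2)/C) = asin(7/94) = 4.2707°
wrap1 = wrap2 = π + 2β = 188.5413°

wrap2=188.54_deg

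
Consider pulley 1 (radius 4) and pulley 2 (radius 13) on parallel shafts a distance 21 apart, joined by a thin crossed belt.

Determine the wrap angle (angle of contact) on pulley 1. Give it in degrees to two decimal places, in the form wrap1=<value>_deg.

crossed belt: β = asin((r1+r2)/C) = asin(17/21) = 54.0494°
wrap1 = wrap2 = π + 2β = 288.0989°

wrap1=288.10_deg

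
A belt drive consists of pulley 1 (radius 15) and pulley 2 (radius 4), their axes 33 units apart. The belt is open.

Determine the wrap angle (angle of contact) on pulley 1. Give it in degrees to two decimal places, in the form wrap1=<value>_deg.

wrap1=218.94_deg

open belt: β = asin((r2−r1)/C) = asin(-11/33) = -19.4712°
wrap1 = π − 2β = 218.9424°
wrap2 = π + 2β = 141.0576°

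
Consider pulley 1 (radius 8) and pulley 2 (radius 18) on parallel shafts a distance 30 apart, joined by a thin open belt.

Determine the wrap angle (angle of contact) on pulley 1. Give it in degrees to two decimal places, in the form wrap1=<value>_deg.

open belt: β = asin((r2−r1)/C) = asin(10/30) = 19.4712°
wrap1 = π − 2β = 141.0576°
wrap2 = π + 2β = 218.9424°

wrap1=141.06_deg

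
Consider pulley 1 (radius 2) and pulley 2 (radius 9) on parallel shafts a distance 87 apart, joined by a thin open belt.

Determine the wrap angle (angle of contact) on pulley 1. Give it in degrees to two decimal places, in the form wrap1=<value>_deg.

wrap1=170.77_deg

open belt: β = asin((r2−r1)/C) = asin(7/87) = 4.6150°
wrap1 = π − 2β = 170.7700°
wrap2 = π + 2β = 189.2300°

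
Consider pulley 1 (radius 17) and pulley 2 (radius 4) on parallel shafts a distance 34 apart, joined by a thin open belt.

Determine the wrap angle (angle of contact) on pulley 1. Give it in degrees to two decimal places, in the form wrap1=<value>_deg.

open belt: β = asin((r2−r1)/C) = asin(-13/34) = -22.4795°
wrap1 = π − 2β = 224.9590°
wrap2 = π + 2β = 135.0410°

wrap1=224.96_deg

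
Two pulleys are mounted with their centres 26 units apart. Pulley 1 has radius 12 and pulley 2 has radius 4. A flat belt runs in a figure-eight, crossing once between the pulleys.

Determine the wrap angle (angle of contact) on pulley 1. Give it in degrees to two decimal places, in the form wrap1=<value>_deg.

crossed belt: β = asin((r1+r2)/C) = asin(16/26) = 37.9799°
wrap1 = wrap2 = π + 2β = 255.9597°

wrap1=255.96_deg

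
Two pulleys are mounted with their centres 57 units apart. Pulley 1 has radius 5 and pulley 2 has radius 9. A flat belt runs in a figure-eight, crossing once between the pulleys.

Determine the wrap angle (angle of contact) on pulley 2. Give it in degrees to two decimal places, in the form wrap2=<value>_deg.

wrap2=208.44_deg

crossed belt: β = asin((r1+r2)/C) = asin(14/57) = 14.2181°
wrap1 = wrap2 = π + 2β = 208.4362°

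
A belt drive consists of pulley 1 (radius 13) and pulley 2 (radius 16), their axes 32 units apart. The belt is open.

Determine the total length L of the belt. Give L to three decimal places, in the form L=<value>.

L=155.388

open belt: β = asin((r2−r1)/C) = asin(3/32) = 5.3794°
wrap1 = π − 2β = 169.2412°
wrap2 = π + 2β = 190.7588°
tangent length = C·cosβ = 31.8591
L = r1·wrap1 + r2·wrap2 + 2·C·cosβ = 13·2.9538 + 16·3.3294 + 2·31.8591 = 155.3876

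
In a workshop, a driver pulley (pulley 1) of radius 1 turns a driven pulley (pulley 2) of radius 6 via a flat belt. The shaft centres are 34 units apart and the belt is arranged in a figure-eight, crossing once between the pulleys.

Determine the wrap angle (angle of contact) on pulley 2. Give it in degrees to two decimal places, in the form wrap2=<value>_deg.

wrap2=203.76_deg

crossed belt: β = asin((r1+r2)/C) = asin(7/34) = 11.8812°
wrap1 = wrap2 = π + 2β = 203.7623°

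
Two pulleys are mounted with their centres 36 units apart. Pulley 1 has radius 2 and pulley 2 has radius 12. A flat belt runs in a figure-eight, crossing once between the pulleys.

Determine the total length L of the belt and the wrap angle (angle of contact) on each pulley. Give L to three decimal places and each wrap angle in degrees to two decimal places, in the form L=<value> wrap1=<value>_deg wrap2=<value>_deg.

crossed belt: β = asin((r1+r2)/C) = asin(14/36) = 22.8854°
wrap1 = wrap2 = π + 2β = 225.7708°
tangent length = C·cosβ = 33.1662
L = (r1+r2)·wrap + 2·C·cosβ = 14·3.9404 + 2·33.1662 = 121.4987

L=121.499 wrap1=225.77_deg wrap2=225.77_deg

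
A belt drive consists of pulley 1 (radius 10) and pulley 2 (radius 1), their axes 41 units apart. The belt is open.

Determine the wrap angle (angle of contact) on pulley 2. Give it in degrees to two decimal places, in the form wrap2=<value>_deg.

open belt: β = asin((r2−r1)/C) = asin(-9/41) = -12.6804°
wrap1 = π − 2β = 205.3608°
wrap2 = π + 2β = 154.6392°

wrap2=154.64_deg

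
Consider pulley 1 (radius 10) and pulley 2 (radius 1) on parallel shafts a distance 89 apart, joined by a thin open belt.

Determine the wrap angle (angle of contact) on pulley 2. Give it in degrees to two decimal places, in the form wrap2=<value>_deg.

open belt: β = asin((r2−r1)/C) = asin(-9/89) = -5.8039°
wrap1 = π − 2β = 191.6078°
wrap2 = π + 2β = 168.3922°

wrap2=168.39_deg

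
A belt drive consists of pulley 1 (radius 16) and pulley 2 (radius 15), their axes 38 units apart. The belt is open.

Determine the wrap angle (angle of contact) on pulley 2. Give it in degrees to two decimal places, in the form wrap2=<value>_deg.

open belt: β = asin((r2−r1)/C) = asin(-1/38) = -1.5080°
wrap1 = π − 2β = 183.0159°
wrap2 = π + 2β = 176.9841°

wrap2=176.98_deg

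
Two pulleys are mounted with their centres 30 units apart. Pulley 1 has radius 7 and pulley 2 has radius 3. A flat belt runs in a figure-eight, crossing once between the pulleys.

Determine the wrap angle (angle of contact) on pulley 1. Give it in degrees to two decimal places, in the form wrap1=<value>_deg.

crossed belt: β = asin((r1+r2)/C) = asin(10/30) = 19.4712°
wrap1 = wrap2 = π + 2β = 218.9424°

wrap1=218.94_deg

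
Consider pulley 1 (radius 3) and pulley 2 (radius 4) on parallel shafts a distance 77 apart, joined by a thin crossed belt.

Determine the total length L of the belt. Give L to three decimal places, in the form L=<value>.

crossed belt: β = asin((r1+r2)/C) = asin(7/77) = 5.2159°
wrap1 = wrap2 = π + 2β = 190.4318°
tangent length = C·cosβ = 76.6812
L = (r1+r2)·wrap + 2·C·cosβ = 7·3.3237 + 2·76.6812 = 176.6280

L=176.628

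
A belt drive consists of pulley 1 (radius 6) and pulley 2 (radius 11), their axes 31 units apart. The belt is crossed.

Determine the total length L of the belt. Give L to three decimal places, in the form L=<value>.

crossed belt: β = asin((r1+r2)/C) = asin(17/31) = 33.2564°
wrap1 = wrap2 = π + 2β = 246.5129°
tangent length = C·cosβ = 25.9230
L = (r1+r2)·wrap + 2·C·cosβ = 17·4.3025 + 2·25.9230 = 124.9878

L=124.988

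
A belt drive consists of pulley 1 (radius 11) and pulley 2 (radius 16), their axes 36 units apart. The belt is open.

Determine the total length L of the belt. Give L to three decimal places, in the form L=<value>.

L=157.519

open belt: β = asin((r2−r1)/C) = asin(5/36) = 7.9836°
wrap1 = π − 2β = 164.0329°
wrap2 = π + 2β = 195.9671°
tangent length = C·cosβ = 35.6511
L = r1·wrap1 + r2·wrap2 + 2·C·cosβ = 11·2.8629 + 16·3.4203 + 2·35.6511 = 157.5186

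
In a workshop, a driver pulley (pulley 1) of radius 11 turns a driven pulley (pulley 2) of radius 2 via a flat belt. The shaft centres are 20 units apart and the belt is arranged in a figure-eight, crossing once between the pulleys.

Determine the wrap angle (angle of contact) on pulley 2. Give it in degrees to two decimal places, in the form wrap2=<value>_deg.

crossed belt: β = asin((r1+r2)/C) = asin(13/20) = 40.5416°
wrap1 = wrap2 = π + 2β = 261.0832°

wrap2=261.08_deg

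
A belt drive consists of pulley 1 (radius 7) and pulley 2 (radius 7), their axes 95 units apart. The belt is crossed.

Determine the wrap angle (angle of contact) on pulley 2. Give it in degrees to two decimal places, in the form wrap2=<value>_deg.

crossed belt: β = asin((r1+r2)/C) = asin(14/95) = 8.4745°
wrap1 = wrap2 = π + 2β = 196.9489°

wrap2=196.95_deg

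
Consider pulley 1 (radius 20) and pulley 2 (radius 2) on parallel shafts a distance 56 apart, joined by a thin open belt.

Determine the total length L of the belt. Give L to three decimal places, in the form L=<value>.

L=186.952

open belt: β = asin((r2−r1)/C) = asin(-18/56) = -18.7493°
wrap1 = π − 2β = 217.4987°
wrap2 = π + 2β = 142.5013°
tangent length = C·cosβ = 53.0283
L = r1·wrap1 + r2·wrap2 + 2·C·cosβ = 20·3.7961 + 2·2.4871 + 2·53.0283 = 186.9522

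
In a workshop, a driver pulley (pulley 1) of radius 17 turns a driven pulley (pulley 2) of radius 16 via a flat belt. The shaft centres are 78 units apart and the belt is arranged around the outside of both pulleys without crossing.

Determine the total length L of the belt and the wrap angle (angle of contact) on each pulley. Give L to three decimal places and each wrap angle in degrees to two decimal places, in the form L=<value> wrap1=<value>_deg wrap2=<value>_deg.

L=259.685 wrap1=181.47_deg wrap2=178.53_deg

open belt: β = asin((r2−r1)/C) = asin(-1/78) = -0.7346°
wrap1 = π − 2β = 181.4692°
wrap2 = π + 2β = 178.5308°
tangent length = C·cosβ = 77.9936
L = r1·wrap1 + r2·wrap2 + 2·C·cosβ = 17·3.1672 + 16·3.1160 + 2·77.9936 = 259.6854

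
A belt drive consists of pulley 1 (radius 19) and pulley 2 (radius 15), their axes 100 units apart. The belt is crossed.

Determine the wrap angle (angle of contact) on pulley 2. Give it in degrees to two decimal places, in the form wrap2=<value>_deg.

crossed belt: β = asin((r1+r2)/C) = asin(34/100) = 19.8769°
wrap1 = wrap2 = π + 2β = 219.7537°

wrap2=219.75_deg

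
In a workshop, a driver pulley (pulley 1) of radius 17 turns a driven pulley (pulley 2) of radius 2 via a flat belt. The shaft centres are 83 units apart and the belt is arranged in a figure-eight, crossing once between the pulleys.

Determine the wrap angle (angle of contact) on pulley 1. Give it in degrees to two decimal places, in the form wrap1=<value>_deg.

crossed belt: β = asin((r1+r2)/C) = asin(19/83) = 13.2332°
wrap1 = wrap2 = π + 2β = 206.4665°

wrap1=206.47_deg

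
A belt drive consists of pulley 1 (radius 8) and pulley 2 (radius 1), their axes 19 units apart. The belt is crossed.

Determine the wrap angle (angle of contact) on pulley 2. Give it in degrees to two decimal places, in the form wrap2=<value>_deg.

wrap2=236.55_deg

crossed belt: β = asin((r1+r2)/C) = asin(9/19) = 28.2737°
wrap1 = wrap2 = π + 2β = 236.5474°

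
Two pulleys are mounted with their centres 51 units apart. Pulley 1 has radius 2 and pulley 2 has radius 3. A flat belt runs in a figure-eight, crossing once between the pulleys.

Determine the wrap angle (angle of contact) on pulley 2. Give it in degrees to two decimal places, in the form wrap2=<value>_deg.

wrap2=191.25_deg

crossed belt: β = asin((r1+r2)/C) = asin(5/51) = 5.6263°
wrap1 = wrap2 = π + 2β = 191.2525°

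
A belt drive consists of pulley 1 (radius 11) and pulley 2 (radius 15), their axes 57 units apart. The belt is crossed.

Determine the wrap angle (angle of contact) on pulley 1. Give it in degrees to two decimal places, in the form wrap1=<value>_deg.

crossed belt: β = asin((r1+r2)/C) = asin(26/57) = 27.1383°
wrap1 = wrap2 = π + 2β = 234.2767°

wrap1=234.28_deg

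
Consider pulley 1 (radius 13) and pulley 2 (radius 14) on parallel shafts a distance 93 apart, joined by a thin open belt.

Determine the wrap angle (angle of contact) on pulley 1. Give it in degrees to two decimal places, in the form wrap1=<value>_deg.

wrap1=178.77_deg

open belt: β = asin((r2−r1)/C) = asin(1/93) = 0.6161°
wrap1 = π − 2β = 178.7678°
wrap2 = π + 2β = 181.2322°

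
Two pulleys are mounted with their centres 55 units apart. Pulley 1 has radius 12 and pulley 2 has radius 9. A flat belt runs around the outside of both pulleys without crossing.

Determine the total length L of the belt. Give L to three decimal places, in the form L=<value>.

open belt: β = asin((r2−r1)/C) = asin(-3/55) = -3.1268°
wrap1 = π − 2β = 186.2536°
wrap2 = π + 2β = 173.7464°
tangent length = C·cosβ = 54.9181
L = r1·wrap1 + r2·wrap2 + 2·C·cosβ = 12·3.2507 + 9·3.0324 + 2·54.9181 = 176.1371

L=176.137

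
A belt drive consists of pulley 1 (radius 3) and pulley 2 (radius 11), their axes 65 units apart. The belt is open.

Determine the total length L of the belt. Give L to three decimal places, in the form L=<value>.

L=174.968

open belt: β = asin((r2−r1)/C) = asin(8/65) = 7.0697°
wrap1 = π − 2β = 165.8606°
wrap2 = π + 2β = 194.1394°
tangent length = C·cosβ = 64.5058
L = r1·wrap1 + r2·wrap2 + 2·C·cosβ = 3·2.8948 + 11·3.3884 + 2·64.5058 = 174.9682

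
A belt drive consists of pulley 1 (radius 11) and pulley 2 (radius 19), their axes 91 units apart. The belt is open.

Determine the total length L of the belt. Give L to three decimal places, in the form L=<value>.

open belt: β = asin((r2−r1)/C) = asin(8/91) = 5.0435°
wrap1 = π − 2β = 169.9130°
wrap2 = π + 2β = 190.0870°
tangent length = C·cosβ = 90.6477
L = r1·wrap1 + r2·wrap2 + 2·C·cosβ = 11·2.9655 + 19·3.3176 + 2·90.6477 = 276.9515

L=276.952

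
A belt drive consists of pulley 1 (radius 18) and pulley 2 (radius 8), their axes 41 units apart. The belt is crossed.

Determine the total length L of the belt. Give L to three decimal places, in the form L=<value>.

L=180.804

crossed belt: β = asin((r1+r2)/C) = asin(26/41) = 39.3567°
wrap1 = wrap2 = π + 2β = 258.7134°
tangent length = C·cosβ = 31.7017
L = (r1+r2)·wrap + 2·C·cosβ = 26·4.5154 + 2·31.7017 = 180.8039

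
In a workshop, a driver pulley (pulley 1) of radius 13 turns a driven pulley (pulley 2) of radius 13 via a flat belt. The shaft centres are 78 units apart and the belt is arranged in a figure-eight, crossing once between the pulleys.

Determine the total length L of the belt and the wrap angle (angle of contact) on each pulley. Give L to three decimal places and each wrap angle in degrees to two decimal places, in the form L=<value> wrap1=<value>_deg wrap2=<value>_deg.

L=246.431 wrap1=218.94_deg wrap2=218.94_deg

crossed belt: β = asin((r1+r2)/C) = asin(26/78) = 19.4712°
wrap1 = wrap2 = π + 2β = 218.9424°
tangent length = C·cosβ = 73.5391
L = (r1+r2)·wrap + 2·C·cosβ = 26·3.8213 + 2·73.5391 = 246.4311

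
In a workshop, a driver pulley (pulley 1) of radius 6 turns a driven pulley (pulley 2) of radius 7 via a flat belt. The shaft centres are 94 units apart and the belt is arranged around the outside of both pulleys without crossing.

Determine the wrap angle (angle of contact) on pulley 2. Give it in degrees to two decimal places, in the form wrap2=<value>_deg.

open belt: β = asin((r2−r1)/C) = asin(1/94) = 0.6095°
wrap1 = π − 2β = 178.7809°
wrap2 = π + 2β = 181.2191°

wrap2=181.22_deg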